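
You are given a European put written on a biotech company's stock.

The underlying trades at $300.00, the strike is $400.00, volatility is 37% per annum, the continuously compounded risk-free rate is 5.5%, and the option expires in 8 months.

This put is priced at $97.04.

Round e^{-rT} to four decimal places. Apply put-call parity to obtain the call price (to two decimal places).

$11.44

exp(−rT) = exp(−0.055·0.6667) = 0.9640
Put-call parity: C − P = S − K·e^(−rT) = 300 − 400·0.9640 = 300 − 385.6000 = -85.6000
C = P + (C − P) = 97.04 + (-85.6000) = 11.4400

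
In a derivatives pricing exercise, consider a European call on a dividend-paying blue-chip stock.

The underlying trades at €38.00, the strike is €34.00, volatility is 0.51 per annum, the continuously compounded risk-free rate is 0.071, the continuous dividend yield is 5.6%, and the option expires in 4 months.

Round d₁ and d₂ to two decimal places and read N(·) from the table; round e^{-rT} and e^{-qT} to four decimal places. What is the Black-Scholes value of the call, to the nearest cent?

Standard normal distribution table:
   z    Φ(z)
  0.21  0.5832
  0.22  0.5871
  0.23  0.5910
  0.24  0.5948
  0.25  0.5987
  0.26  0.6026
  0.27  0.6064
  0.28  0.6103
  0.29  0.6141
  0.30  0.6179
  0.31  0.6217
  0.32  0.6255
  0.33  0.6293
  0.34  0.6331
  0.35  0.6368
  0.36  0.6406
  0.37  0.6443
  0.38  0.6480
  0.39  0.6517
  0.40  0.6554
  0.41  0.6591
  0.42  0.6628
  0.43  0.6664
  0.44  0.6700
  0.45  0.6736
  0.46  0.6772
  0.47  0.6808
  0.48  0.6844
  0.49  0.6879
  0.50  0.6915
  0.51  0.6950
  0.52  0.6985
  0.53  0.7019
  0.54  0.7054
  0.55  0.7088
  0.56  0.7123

€6.43

σ√T = 0.51 × 0.5774 = 0.2944
d₁ = [ln(38/34) + (0.071 − 0.056 + ½·0.51²)·0.3333] / (σ√T) = (0.1112 + 0.0483) / 0.2944 = 0.5419 which rounds to 0.54
d₂ = 0.5419 − 0.2944 = 0.2475 which rounds to 0.25
e^(−qT) = e^(−0.056·0.3333) = 0.9815;  e^(−rT) = e^(−0.071·0.3333) = 0.9766
C = 38·0.9815·N(0.54) − 34·0.9766·N(0.25) = 38·0.9815·0.7054 − 34·0.9766·0.5987 = 26.3093 − 19.8795 = 6.4298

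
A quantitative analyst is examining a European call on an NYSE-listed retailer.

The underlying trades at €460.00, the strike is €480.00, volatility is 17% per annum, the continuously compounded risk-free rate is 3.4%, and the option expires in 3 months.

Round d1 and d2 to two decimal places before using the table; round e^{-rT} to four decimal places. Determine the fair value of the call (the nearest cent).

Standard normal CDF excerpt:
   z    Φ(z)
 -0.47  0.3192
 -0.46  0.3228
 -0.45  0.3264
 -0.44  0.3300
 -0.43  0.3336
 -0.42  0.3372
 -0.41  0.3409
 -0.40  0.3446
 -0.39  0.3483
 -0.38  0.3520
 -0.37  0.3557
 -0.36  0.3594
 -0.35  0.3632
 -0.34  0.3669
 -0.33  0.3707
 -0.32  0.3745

σ√T = 0.17·√0.25 = 0.0850
d₁ = [ln(460/480) + (0.034 + 0.17²/2)·0.25] / 0.0850 = [-0.0426 + 0.0121] / 0.0850 = -0.3582 → -0.36
d₂ = d₁ − σ√T = -0.3582 − 0.0850 = -0.4432 → -0.44
exp(−rT) = exp(−0.034·0.25) = 0.9915
C = 460·N(-0.36) − 480·0.9915·N(-0.44) = 460·0.3594 − 480·0.9915·0.3300 = 165.3240 − 157.0536 = 8.2704

€8.27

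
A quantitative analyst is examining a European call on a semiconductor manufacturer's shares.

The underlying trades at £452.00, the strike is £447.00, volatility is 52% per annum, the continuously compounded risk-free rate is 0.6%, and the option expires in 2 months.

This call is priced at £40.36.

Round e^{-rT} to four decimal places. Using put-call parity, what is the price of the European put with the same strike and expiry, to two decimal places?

£34.91

e^(−rT) = e^(−0.006·0.1667) = 0.9990
Put-call parity: C − P = S − K·e^(−rT) = 452 − 447·0.9990 = 452 − 446.5530 = 5.4470
P = C − (C − P) = 40.36 − (5.4470) = 34.9130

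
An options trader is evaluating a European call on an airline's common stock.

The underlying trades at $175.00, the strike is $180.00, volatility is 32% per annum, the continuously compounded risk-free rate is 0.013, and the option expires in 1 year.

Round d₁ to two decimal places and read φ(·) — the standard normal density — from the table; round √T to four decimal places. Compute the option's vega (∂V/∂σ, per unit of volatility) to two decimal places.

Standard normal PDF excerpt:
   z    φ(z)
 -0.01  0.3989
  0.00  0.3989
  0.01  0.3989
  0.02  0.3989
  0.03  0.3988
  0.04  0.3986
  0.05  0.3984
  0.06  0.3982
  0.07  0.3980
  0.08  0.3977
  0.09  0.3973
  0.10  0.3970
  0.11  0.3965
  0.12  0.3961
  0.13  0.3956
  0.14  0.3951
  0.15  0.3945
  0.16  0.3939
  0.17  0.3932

69.39

T = 1;  σ√T = 0.3200
d₁ = [ln(175/180) + (0.013 + 0.32²/2)·1] / 0.3200 = [-0.0282 + 0.0642] / 0.3200 = 0.1126 → 0.11
√T = √1 = 1.0000
φ(d₁) = φ(0.11) = 0.3965
vega = S·φ(d₁)·√T = 175·0.3965·1.0000 = 69.3875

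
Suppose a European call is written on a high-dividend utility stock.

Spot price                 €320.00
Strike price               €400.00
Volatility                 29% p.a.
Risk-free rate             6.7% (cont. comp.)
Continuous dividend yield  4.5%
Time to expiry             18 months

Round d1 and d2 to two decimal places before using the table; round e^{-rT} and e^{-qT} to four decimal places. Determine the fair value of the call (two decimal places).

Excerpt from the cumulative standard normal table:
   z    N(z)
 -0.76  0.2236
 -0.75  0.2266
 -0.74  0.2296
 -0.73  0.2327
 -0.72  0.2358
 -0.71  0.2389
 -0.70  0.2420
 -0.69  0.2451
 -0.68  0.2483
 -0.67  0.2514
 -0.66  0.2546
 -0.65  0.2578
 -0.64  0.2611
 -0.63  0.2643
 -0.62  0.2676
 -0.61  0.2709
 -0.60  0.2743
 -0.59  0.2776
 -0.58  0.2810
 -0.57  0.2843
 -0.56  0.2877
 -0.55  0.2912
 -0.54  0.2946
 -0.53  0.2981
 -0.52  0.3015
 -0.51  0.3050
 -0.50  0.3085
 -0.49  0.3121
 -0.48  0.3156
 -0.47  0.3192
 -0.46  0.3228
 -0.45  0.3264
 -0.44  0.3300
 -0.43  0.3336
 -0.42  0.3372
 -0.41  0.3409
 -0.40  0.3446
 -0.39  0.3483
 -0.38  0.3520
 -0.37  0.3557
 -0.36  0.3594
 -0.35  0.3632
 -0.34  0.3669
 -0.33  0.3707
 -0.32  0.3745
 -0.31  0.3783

σ√T = 0.29 × 1.2247 = 0.3552
d₁ = [ln(320/400) + (0.067 − 0.045 + ½·0.29²)·1.5] / (σ√T) = (-0.2231 + 0.0961) / 0.3552 = -0.3578 ≈ -0.36
d₂ = -0.3578 − 0.3552 = -0.7129 ≈ -0.71
exp(−qT) = exp(−0.045·1.5) = 0.9347;  exp(−rT) = exp(−0.067·1.5) = 0.9044
C = 320·0.9347·N(-0.36) − 400·0.9044·N(-0.71) = 320·0.9347·0.3594 − 400·0.9044·0.2389 = 107.4980 − 86.4245 = 21.0735

€21.07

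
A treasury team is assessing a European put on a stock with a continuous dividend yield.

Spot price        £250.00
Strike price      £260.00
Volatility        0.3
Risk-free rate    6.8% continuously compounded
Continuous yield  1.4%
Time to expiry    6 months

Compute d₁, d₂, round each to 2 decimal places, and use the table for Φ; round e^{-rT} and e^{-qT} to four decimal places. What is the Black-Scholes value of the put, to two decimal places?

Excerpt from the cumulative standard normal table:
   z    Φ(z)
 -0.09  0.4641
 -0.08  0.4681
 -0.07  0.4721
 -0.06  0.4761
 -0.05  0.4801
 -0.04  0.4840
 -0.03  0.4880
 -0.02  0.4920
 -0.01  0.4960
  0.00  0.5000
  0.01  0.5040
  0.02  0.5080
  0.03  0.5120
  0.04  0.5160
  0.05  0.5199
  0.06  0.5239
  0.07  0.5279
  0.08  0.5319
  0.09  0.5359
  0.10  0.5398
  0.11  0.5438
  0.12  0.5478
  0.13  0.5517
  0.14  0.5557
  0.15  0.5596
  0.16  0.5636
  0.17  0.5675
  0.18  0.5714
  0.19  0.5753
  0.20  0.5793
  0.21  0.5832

T = 0.5;  σ√T = 0.2121
d₁ = [ln(250/260) + (0.068 − 0.014 + ½·0.3²)·0.5] / (σ√T) = (-0.0392 + 0.0495) / 0.2121 = 0.0485 which rounds to 0.05
d₂ = 0.0485 − 0.2121 = -0.1637 which rounds to -0.16
exp(−qT) = exp(−0.014·0.5) = 0.9930;  exp(−rT) = exp(−0.068·0.5) = 0.9666
N(−d₂) = N(0.16) = 0.5636;  N(−d₁) = N(-0.05) = 0.4801
P = 260·0.9666·0.5636 − 250·0.9930·0.4801 = 141.6417 − 119.1848 = 22.4569

£22.46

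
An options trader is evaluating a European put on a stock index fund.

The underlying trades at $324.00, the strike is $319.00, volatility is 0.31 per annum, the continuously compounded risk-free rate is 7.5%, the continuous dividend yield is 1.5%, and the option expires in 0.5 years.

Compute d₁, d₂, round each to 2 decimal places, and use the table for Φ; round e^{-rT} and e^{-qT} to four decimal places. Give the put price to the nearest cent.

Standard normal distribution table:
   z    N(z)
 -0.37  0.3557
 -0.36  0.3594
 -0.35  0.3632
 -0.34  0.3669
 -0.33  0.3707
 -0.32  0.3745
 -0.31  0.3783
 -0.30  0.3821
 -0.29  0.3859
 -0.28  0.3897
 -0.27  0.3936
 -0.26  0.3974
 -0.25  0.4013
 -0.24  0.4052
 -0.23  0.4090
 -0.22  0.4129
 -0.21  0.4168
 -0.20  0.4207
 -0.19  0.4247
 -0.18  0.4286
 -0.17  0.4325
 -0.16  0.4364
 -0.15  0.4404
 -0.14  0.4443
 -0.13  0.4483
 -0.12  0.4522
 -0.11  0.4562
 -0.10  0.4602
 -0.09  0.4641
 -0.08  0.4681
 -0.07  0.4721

$20.97

T = 0.5;  σ√T = 0.2192
ln(S/K) + (r − q + σ²/2)T = ln(324/319) + (0.075 − 0.015 + 0.31²/2)·0.5 = 0.0156 + 0.0540 = 0.0696
d₁ = 0.0696 / 0.2192 = 0.3174 ≈ 0.32
d₂ = d₁ − σ√T = 0.3174 − 0.2192 = 0.0982 ≈ 0.10
exp(−qT) = exp(−0.015·0.5) = 0.9925;  exp(−rT) = exp(−0.075·0.5) = 0.9632
N(−d₂) = N(-0.10) = 0.4602;  N(−d₁) = N(-0.32) = 0.3745
P = 319·0.9632·0.4602 − 324·0.9925·0.3745 = 141.4014 − 120.4280 = 20.9735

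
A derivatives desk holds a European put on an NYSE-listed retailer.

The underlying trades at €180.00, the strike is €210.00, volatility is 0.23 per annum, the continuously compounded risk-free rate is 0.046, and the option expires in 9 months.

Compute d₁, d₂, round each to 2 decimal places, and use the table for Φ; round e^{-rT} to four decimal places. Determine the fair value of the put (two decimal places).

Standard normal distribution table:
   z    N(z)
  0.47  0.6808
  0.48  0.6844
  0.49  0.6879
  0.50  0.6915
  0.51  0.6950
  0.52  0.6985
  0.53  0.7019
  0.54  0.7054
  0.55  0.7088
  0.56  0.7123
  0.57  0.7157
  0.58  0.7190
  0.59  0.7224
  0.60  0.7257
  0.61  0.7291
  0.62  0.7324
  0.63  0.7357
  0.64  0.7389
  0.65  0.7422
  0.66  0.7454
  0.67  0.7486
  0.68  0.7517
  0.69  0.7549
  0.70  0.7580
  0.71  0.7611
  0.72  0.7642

T = 0.75;  σ√T = 0.1992
d₁ = [ln(180/210) + (0.046 + 0.23²/2)·0.75] / 0.1992 = [-0.1542 + 0.0543] / 0.1992 = -0.5011 ⇒ -0.50
d₂ = d₁ − σ√T = -0.5011 − 0.1992 = -0.7003 ⇒ -0.70
e^(−rT) = e^(−0.046·0.75) = 0.9661
P = 210·0.9661·N(0.70) − 180·N(0.50) = 210·0.9661·0.7580 − 180·0.6915 = 153.7838 − 124.4700 = 29.3138

€29.31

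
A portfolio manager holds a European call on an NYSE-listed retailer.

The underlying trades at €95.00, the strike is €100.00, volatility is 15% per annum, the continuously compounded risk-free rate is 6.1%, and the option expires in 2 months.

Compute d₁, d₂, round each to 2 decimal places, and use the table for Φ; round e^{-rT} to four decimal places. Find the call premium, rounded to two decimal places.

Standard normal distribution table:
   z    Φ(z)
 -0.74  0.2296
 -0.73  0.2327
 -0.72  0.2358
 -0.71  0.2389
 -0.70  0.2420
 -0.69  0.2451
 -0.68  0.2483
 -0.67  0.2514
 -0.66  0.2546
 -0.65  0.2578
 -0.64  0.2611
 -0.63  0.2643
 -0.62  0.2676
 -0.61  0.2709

T = 0.1667;  σ√T = 0.0612
d₁ = [ln(95/100) + (0.061 + 0.15²/2)·0.1667] / 0.0612 = [-0.0513 + 0.0120] / 0.0612 = -0.6410 ≈ -0.64
d₂ = d₁ − σ√T = -0.6410 − 0.0612 = -0.7022 ≈ -0.70
exp(−rT) = exp(−0.061·0.1667) = 0.9899
N(d₁) = N(-0.64) = 0.2611;  N(d₂) = N(-0.70) = 0.2420
C = 95·0.2611 − 100·0.9899·0.2420 = 24.8045 − 23.9556 = 0.8489

€0.85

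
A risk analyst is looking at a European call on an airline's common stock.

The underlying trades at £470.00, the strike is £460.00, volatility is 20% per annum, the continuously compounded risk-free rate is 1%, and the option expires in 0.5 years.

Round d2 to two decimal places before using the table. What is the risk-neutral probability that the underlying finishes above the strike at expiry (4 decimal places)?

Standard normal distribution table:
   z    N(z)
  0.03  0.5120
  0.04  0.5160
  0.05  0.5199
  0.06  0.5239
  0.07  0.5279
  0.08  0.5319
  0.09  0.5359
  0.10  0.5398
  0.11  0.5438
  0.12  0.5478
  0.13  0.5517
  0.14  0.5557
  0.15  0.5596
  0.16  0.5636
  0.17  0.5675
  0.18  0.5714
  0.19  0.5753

0.5478

σ√T = 0.2 × 0.7071 = 0.1414
d₁ = [ln(470/460) + (0.01 + ½·0.2²)·0.5] / (σ√T) = (0.0215 + 0.0150) / 0.1414 = 0.2581 which rounds to 0.26
d₂ = 0.2581 − 0.1414 = 0.1167 which rounds to 0.12
Risk-neutral Pr[S_T > K] = N(d₂) = N(0.12) = 0.5478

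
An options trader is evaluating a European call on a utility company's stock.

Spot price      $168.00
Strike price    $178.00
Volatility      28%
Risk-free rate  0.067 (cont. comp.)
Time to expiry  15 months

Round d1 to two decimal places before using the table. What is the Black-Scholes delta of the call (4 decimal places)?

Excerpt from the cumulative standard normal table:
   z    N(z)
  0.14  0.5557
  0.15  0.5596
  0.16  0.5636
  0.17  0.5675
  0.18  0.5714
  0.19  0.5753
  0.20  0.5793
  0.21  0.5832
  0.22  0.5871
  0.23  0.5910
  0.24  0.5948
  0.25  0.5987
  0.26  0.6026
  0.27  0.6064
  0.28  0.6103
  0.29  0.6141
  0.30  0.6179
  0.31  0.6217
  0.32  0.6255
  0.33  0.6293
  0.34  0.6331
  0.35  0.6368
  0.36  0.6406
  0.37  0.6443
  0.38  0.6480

T = 1.25;  σ√T = 0.3130
d₁ = [ln(168/178) + (0.067 + 0.28²/2)·1.25] / 0.3130 = [-0.0578 + 0.1328] / 0.3130 = 0.2394 ≈ 0.24
N(d₁) = N(0.24) = 0.5948
Δ_call = N(d₁) = 0.5948

0.5948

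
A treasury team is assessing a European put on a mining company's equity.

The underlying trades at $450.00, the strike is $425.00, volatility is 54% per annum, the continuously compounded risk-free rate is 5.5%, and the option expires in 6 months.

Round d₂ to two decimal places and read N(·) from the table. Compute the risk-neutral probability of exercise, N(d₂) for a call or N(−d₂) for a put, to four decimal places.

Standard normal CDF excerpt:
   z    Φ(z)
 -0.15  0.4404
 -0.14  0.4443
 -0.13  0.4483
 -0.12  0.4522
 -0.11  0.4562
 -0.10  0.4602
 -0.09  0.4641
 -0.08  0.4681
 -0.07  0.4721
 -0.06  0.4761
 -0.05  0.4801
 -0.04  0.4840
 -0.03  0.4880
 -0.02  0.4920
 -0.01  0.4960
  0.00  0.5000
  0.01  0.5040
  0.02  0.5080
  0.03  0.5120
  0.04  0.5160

σ√T = 0.54·√0.5 = 0.3818
d₁ = [ln(450/425) + (0.055 + 0.54²/2)·0.5] / 0.3818 = [0.0572 + 0.1004] / 0.3818 = 0.4126 ⇒ 0.41
d₂ = d₁ − σ√T = 0.4126 − 0.3818 = 0.0308 ⇒ 0.03
Pr(exercise) under Q = N(−d₂) = N(-0.03) = 0.4880

0.4880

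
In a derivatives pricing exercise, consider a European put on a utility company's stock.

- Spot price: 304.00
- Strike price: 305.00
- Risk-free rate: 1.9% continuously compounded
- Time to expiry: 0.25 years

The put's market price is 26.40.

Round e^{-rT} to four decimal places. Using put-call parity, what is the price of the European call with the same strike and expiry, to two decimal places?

exp(−rT) = exp(−0.019·0.25) = 0.9953
Put-call parity: C − P = S − K·e^(−rT) = 304 − 305·0.9953 = 304 − 303.5665 = 0.4335
C = P + (C − P) = 26.40 + (0.4335) = 26.8335

26.83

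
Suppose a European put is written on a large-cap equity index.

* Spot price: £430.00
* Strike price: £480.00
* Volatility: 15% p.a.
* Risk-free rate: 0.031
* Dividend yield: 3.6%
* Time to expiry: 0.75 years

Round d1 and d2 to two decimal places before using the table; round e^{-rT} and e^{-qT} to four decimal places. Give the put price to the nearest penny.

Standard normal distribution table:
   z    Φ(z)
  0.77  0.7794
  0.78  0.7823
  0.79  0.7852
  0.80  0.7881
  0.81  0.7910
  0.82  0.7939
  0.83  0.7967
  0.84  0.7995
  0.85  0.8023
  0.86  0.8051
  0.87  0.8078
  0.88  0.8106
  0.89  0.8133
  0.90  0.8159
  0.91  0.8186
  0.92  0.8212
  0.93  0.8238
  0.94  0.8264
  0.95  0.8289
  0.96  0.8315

σ√T = 0.15 × 0.8660 = 0.1299
d₁ = [ln(430/480) + (0.031 − 0.036 + 0.15²/2)·0.75] / 0.1299 = [-0.1100 + 0.0047] / 0.1299 = -0.8107 ≈ -0.81
d₂ = d₁ − σ√T = -0.8107 − 0.1299 = -0.9406 ≈ -0.94
exp(−qT) = exp(−0.036·0.75) = 0.9734;  exp(−rT) = exp(−0.031·0.75) = 0.9770
N(−d₂) = N(0.94) = 0.8264;  N(−d₁) = N(0.81) = 0.7910
P = 480·0.9770·0.8264 − 430·0.9734·0.7910 = 387.5485 − 331.0825 = 56.4660

£56.47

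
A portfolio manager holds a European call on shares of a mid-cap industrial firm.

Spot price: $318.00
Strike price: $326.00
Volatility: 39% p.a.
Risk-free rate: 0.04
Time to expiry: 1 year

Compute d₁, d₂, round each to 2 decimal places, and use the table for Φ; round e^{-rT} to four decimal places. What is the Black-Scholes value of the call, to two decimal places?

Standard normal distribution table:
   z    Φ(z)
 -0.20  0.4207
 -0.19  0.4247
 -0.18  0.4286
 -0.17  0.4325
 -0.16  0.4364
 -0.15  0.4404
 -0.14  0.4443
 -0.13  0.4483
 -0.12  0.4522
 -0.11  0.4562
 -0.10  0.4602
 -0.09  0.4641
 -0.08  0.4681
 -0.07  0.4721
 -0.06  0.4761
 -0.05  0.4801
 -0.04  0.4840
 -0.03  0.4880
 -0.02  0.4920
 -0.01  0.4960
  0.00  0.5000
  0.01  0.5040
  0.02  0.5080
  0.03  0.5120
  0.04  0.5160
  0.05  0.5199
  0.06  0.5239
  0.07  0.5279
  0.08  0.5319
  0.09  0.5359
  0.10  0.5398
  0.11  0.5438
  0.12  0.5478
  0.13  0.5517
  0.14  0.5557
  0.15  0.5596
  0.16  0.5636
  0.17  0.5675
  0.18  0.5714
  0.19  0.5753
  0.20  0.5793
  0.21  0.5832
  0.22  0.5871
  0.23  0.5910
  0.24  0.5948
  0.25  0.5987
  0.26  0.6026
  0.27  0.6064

$51.25

T = 1;  σ√T = 0.3900
d₁ = [ln(318/326) + (0.04 + 0.39²/2)·1] / 0.3900 = [-0.0248 + 0.1161] / 0.3900 = 0.2339 ≈ 0.23
d₂ = d₁ − σ√T = 0.2339 − 0.3900 = -0.1561 ≈ -0.16
exp(−rT) = exp(−0.04·1) = 0.9608
C = 318·N(0.23) − 326·0.9608·N(-0.16) = 318·0.5910 − 326·0.9608·0.4364 = 187.9380 − 136.6896 = 51.2484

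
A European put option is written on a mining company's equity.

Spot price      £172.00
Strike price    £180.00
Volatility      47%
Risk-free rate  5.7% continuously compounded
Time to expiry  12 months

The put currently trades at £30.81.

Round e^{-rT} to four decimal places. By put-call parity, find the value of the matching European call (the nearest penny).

exp(−rT) = exp(−0.057·1) = 0.9446
Put-call parity: C − P = S − K·e^(−rT) = 172 − 180·0.9446 = 172 − 170.0280 = 1.9720
C = P + (C − P) = 30.81 + (1.9720) = 32.7820

£32.78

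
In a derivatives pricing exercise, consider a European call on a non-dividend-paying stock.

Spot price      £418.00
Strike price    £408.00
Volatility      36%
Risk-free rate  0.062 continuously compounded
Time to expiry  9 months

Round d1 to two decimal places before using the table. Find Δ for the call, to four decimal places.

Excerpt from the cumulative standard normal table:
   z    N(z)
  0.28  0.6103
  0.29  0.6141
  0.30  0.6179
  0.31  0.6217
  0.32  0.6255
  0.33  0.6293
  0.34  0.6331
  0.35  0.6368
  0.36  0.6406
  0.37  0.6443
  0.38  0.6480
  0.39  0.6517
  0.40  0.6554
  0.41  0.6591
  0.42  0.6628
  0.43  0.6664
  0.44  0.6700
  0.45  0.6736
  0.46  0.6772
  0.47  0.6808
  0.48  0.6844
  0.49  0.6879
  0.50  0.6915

0.6480

σ√T = 0.36 × 0.8660 = 0.3118
ln(S/K) + (r + σ²/2)T = ln(418/408) + (0.062 + 0.36²/2)·0.75 = 0.0242 + 0.0951 = 0.1193
d₁ = 0.1193 / 0.3118 = 0.3827 which rounds to 0.38
N(d₁) = N(0.38) = 0.6480
Δ_call = N(d₁) = 0.6480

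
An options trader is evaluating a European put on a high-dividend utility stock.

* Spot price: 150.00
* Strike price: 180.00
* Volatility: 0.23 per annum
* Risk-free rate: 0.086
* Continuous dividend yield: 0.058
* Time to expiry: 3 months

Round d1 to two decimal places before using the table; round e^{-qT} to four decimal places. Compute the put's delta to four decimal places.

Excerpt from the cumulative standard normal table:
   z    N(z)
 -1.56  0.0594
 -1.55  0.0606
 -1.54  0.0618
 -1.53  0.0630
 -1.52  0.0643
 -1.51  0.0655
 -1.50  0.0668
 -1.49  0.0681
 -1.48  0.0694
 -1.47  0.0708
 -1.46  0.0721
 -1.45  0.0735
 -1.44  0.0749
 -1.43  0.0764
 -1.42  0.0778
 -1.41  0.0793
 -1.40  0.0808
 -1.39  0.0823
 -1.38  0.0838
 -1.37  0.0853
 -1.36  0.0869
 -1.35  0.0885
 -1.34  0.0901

T = 0.25;  σ√T = 0.1150
d₁ = [ln(150/180) + (0.086 − 0.058 + 0.23²/2)·0.25] / 0.1150 = [-0.1823 + 0.0136] / 0.1150 = -1.4670 ≈ -1.47
N(d₁) = N(-1.47) = 0.0708
Δ_put = exp(−qT)·(N(d₁) − 1) = 0.9856·(0.0708 − 1) = -0.9158

-0.9158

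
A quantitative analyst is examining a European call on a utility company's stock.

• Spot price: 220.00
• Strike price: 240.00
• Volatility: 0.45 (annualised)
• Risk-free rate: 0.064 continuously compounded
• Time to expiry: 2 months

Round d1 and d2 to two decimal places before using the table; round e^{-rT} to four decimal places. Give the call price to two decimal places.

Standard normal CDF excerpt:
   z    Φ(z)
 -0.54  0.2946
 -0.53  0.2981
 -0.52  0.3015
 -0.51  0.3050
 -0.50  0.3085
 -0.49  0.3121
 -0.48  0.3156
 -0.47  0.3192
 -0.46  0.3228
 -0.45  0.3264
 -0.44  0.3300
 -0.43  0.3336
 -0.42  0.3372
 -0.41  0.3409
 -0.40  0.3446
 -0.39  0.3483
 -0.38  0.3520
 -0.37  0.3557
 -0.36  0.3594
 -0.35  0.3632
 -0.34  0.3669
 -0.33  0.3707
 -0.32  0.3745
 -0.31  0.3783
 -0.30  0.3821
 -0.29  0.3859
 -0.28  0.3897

σ√T = 0.45 × 0.4082 = 0.1837
d₁ = [ln(220/240) + (0.064 + 0.45²/2)·0.1667] / 0.1837 = [-0.0870 + 0.0275] / 0.1837 = -0.3237 → -0.32
d₂ = d₁ − σ√T = -0.3237 − 0.1837 = -0.5074 → -0.51
e^(−rT) = e^(−0.064·0.1667) = 0.9894
N(d₁) = N(-0.32) = 0.3745;  N(d₂) = N(-0.51) = 0.3050
C = 220·0.3745 − 240·0.9894·0.3050 = 82.3900 − 72.4241 = 9.9659

9.97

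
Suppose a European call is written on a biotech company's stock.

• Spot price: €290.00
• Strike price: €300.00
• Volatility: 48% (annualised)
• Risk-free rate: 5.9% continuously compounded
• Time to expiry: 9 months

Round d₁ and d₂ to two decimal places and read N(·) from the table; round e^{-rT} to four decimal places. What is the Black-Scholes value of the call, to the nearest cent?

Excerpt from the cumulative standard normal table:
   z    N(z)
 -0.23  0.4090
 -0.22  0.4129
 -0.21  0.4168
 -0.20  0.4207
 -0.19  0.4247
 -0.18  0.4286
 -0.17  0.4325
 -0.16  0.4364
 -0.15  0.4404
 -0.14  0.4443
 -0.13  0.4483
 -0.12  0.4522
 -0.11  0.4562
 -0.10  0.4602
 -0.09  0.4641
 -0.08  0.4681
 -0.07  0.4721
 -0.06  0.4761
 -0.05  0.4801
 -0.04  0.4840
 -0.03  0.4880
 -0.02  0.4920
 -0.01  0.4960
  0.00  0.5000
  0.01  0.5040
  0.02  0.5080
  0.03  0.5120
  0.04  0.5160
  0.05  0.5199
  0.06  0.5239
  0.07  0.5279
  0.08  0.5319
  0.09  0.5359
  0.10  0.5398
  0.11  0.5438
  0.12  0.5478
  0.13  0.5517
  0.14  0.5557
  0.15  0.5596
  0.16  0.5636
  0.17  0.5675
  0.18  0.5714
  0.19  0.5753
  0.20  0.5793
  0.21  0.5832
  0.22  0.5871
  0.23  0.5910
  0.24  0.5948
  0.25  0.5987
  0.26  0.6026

σ√T = 0.48·√0.75 = 0.4157
ln(S/K) + (r + σ²/2)T = ln(290/300) + (0.059 + 0.48²/2)·0.75 = -0.0339 + 0.1306 = 0.0967
d₁ = 0.0967 / 0.4157 = 0.2327 ⇒ 0.23
d₂ = d₁ − σ√T = 0.2327 − 0.4157 = -0.1830 ⇒ -0.18
exp(−rT) = exp(−0.059·0.75) = 0.9567
C = 290·N(0.23) − 300·0.9567·N(-0.18) = 290·0.5910 − 300·0.9567·0.4286 = 171.3900 − 123.0125 = 48.3775

€48.38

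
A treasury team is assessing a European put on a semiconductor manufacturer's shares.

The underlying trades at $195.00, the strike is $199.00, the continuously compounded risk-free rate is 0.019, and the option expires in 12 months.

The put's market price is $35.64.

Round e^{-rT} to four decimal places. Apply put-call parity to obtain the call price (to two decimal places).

$35.38

e^(−rT) = e^(−0.019·1) = 0.9812
Put-call parity: C − P = S − K·e^(−rT) = 195 − 199·0.9812 = 195 − 195.2588 = -0.2588
C = P + (C − P) = 35.64 + (-0.2588) = 35.3812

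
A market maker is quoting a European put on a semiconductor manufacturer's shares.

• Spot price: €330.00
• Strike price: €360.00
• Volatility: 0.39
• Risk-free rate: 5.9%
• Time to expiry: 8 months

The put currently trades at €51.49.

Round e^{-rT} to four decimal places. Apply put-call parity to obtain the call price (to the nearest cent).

exp(−rT) = exp(−0.059·0.6667) = 0.9614
Put-call parity: C − P = S − K·e^(−rT) = 330 − 360·0.9614 = 330 − 346.1040 = -16.1040
C = P + (C − P) = 51.49 + (-16.1040) = 35.3860

€35.39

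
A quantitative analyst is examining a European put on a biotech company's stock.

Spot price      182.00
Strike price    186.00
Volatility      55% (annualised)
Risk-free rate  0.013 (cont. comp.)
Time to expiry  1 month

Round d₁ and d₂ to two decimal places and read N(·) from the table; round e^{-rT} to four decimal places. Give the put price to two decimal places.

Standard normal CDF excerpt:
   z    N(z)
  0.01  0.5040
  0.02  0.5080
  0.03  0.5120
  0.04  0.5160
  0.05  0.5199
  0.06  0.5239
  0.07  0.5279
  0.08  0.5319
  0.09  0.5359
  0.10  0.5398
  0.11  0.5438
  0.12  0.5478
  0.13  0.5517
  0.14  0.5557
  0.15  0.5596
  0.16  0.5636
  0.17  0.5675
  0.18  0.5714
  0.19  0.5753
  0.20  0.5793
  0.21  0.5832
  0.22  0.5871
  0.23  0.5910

13.73

T = 0.08333;  σ√T = 0.1588
ln(S/K) + (r + σ²/2)T = ln(182/186) + (0.013 + 0.55²/2)·0.08333 = -0.0217 + 0.0137 = -0.0081
d₁ = -0.0081 / 0.1588 = -0.0507 ≈ -0.05
d₂ = d₁ − σ√T = -0.0507 − 0.1588 = -0.2095 ≈ -0.21
e^(−rT) = e^(−0.013·0.08333) = 0.9989
N(−d₂) = N(0.21) = 0.5832;  N(−d₁) = N(0.05) = 0.5199
P = 186·0.9989·0.5832 − 182·0.5199 = 108.3559 − 94.6218 = 13.7341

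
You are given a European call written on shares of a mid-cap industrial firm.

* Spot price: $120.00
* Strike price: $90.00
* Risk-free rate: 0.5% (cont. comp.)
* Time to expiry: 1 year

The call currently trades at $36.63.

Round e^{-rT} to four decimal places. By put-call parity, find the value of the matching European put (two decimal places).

exp(−rT) = exp(−0.005·1) = 0.9950
Put-call parity: C − P = S − K·e^(−rT) = 120 − 90·0.9950 = 120 − 89.5500 = 30.4500
P = C − (C − P) = 36.63 − (30.4500) = 6.1800

$6.18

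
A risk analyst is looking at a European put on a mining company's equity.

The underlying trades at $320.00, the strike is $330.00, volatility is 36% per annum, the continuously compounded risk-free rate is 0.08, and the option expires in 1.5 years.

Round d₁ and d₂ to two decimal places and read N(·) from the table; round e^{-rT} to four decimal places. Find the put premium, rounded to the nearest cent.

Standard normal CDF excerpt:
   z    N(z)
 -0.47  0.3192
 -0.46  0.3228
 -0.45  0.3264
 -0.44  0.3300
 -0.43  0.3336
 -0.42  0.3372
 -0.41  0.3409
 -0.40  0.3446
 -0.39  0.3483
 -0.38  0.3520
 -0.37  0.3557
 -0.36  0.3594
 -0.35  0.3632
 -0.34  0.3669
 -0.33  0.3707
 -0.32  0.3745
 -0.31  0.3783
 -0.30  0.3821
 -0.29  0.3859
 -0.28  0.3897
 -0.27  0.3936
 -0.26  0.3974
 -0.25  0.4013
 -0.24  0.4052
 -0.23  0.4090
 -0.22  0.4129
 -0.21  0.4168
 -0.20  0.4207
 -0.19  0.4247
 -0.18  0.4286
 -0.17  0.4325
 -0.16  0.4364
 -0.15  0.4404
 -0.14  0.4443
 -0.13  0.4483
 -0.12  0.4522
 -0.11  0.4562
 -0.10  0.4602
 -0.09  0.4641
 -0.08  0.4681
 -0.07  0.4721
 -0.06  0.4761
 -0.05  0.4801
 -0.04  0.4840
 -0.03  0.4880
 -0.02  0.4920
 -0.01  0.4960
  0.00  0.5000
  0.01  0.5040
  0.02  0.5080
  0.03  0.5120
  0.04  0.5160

T = 1.5;  σ√T = 0.4409
d₁ = [ln(320/330) + (0.08 + 0.36²/2)·1.5] / 0.4409 = [-0.0308 + 0.2172] / 0.4409 = 0.4228 ⇒ 0.42
d₂ = d₁ − σ√T = 0.4228 − 0.4409 = -0.0181 ⇒ -0.02
e^(−rT) = e^(−0.08·1.5) = 0.8869
N(−d₂) = N(0.02) = 0.5080;  N(−d₁) = N(-0.42) = 0.3372
P = 330·0.8869·0.5080 − 320·0.3372 = 148.6799 − 107.9040 = 40.7759

$40.78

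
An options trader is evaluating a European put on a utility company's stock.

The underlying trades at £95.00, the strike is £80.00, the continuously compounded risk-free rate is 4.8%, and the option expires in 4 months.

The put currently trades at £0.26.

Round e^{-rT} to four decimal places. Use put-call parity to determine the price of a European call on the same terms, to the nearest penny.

£16.53

e^(−rT) = e^(−0.048·0.3333) = 0.9841
Put-call parity: C − P = S − K·e^(−rT) = 95 − 80·0.9841 = 95 − 78.7280 = 16.2720
C = P + (C − P) = 0.26 + (16.2720) = 16.5320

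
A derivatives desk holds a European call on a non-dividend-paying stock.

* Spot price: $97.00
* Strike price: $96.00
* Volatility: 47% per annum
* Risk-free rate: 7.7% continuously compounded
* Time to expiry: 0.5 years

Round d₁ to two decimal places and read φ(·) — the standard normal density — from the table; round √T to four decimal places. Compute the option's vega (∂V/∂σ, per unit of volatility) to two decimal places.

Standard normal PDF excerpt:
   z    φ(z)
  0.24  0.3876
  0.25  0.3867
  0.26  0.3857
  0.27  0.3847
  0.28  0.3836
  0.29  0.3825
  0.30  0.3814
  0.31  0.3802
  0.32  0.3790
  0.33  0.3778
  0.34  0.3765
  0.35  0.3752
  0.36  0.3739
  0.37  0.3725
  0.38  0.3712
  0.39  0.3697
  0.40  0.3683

26.08

σ√T = 0.47 × 0.7071 = 0.3323
d₁ = [ln(97/96) + (0.077 + 0.47²/2)·0.5] / 0.3323 = [0.0104 + 0.0937] / 0.3323 = 0.3132 ⇒ 0.31
√T = √0.5 = 0.7071
φ(d₁) = φ(0.31) = 0.3802
vega = S·φ(d₁)·√T = 97·0.3802·0.7071 = 26.0774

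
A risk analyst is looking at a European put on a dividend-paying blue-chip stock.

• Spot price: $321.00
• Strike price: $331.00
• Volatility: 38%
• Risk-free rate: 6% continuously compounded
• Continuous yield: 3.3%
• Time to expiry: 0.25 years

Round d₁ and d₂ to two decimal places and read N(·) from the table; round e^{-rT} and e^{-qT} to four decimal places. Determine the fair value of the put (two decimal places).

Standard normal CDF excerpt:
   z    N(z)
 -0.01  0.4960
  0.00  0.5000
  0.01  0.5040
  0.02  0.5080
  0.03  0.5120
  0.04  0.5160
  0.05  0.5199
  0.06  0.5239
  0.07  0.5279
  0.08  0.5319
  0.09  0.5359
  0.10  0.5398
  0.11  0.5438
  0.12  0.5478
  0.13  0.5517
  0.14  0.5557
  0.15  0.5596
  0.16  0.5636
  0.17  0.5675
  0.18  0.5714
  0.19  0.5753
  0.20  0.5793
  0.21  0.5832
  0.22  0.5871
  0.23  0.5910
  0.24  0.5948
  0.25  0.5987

σ√T = 0.38·√0.25 = 0.1900
ln(S/K) + (r − q + σ²/2)T = ln(321/331) + (0.06 − 0.033 + 0.38²/2)·0.25 = -0.0307 + 0.0248 = -0.0059
d₁ = -0.0059 / 0.1900 = -0.0309 → -0.03
d₂ = d₁ − σ√T = -0.0309 − 0.1900 = -0.2209 → -0.22
exp(−qT) = exp(−0.033·0.25) = 0.9918;  exp(−rT) = exp(−0.06·0.25) = 0.9851
P = 331·0.9851·N(0.22) − 321·0.9918·N(0.03) = 331·0.9851·0.5871 − 321·0.9918·0.5120 = 191.4346 − 163.0043 = 28.4303

$28.43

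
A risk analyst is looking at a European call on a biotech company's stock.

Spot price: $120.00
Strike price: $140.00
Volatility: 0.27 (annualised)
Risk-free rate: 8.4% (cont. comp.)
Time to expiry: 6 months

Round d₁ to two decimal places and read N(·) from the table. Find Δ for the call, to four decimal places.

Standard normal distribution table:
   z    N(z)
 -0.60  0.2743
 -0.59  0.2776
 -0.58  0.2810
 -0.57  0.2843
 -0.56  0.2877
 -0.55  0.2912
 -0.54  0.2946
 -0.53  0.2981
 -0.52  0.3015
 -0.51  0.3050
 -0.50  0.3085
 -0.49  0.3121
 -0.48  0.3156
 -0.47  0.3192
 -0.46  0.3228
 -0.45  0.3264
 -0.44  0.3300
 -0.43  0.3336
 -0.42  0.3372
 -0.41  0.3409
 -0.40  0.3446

0.3121

σ√T = 0.27 × 0.7071 = 0.1909
ln(S/K) + (r + σ²/2)T = ln(120/140) + (0.084 + 0.27²/2)·0.5 = -0.1542 + 0.0602 = -0.0939
d₁ = -0.0939 / 0.1909 = -0.4920 which rounds to -0.49
N(d₁) = N(-0.49) = 0.3121
Δ_call = N(d₁) = 0.3121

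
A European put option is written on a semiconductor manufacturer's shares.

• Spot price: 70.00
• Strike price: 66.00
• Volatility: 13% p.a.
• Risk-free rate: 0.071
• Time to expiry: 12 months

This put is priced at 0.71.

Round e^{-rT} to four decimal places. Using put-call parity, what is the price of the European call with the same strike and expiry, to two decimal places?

exp(−rT) = exp(−0.071·1) = 0.9315
Put-call parity: C − P = S − K·e^(−rT) = 70 − 66·0.9315 = 70 − 61.4790 = 8.5210
C = P + (C − P) = 0.71 + (8.5210) = 9.2310

9.23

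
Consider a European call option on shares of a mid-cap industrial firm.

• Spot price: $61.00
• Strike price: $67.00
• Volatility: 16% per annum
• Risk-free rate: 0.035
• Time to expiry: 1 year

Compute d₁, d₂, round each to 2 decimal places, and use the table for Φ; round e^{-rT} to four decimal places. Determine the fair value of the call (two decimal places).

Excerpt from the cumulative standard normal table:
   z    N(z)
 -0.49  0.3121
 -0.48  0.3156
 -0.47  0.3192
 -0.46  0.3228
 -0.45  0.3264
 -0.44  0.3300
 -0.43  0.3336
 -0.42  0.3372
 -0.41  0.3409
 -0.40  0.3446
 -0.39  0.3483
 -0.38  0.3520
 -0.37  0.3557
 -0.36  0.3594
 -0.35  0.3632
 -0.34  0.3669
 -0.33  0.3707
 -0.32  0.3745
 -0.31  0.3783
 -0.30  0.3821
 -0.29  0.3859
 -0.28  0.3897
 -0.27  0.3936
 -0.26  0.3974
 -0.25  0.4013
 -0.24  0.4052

$2.42

T = 1;  σ√T = 0.1600
d₁ = [ln(61/67) + (0.035 + ½·0.16²)·1] / (σ√T) = (-0.0938 + 0.0478) / 0.1600 = -0.2876 ⇒ -0.29
d₂ = -0.2876 − 0.1600 = -0.4476 ⇒ -0.45
exp(−rT) = exp(−0.035·1) = 0.9656
C = 61·N(-0.29) − 67·0.9656·N(-0.45) = 61·0.3859 − 67·0.9656·0.3264 = 23.5399 − 21.1165 = 2.4234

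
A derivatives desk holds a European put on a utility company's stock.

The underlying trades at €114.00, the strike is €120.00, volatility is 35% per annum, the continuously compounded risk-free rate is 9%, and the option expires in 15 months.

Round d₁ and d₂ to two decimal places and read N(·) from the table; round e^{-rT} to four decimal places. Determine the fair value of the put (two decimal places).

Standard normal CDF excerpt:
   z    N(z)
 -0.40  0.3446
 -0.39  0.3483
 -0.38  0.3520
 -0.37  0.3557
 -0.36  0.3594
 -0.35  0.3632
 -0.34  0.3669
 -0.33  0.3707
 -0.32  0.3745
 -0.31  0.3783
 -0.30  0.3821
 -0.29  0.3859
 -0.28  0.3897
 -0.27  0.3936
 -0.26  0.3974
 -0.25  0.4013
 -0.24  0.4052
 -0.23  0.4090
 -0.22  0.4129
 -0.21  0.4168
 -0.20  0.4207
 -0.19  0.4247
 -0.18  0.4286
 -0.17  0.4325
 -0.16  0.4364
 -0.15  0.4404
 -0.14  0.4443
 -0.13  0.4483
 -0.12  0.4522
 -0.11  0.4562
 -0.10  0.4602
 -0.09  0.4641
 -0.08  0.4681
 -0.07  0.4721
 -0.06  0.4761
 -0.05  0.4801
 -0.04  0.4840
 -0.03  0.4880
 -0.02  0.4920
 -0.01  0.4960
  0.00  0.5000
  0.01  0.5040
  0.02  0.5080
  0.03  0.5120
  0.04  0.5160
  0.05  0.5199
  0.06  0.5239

€13.93

σ√T = 0.35 × 1.1180 = 0.3913
ln(S/K) + (r + σ²/2)T = ln(114/120) + (0.09 + 0.35²/2)·1.25 = -0.0513 + 0.1891 = 0.1378
d₁ = 0.1378 / 0.3913 = 0.3521 which rounds to 0.35
d₂ = d₁ − σ√T = 0.3521 − 0.3913 = -0.0392 which rounds to -0.04
exp(−rT) = exp(−0.09·1.25) = 0.8936
N(−d₂) = N(0.04) = 0.5160;  N(−d₁) = N(-0.35) = 0.3632
P = 120·0.8936·0.5160 − 114·0.3632 = 55.3317 − 41.4048 = 13.9269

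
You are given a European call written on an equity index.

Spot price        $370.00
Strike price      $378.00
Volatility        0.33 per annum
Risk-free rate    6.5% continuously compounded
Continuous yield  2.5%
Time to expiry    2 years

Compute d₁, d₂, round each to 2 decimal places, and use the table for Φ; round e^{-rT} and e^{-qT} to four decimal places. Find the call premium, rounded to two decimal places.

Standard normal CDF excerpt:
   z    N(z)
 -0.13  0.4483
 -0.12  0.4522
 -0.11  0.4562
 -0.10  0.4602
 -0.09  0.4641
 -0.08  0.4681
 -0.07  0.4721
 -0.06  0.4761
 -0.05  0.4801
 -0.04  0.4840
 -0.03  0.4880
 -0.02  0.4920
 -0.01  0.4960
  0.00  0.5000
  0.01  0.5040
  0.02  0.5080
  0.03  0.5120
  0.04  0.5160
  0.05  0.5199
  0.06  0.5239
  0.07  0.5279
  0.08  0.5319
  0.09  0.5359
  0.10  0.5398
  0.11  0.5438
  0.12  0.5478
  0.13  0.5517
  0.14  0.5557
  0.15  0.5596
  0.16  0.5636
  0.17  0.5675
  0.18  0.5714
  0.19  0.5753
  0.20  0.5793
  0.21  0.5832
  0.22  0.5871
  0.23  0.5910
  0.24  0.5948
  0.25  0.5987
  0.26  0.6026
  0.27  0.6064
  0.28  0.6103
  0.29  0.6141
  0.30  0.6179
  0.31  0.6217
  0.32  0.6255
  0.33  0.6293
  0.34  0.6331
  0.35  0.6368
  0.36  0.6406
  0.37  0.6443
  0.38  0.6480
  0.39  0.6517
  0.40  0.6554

σ√T = 0.33·√2 = 0.4667
ln(S/K) + (r − q + σ²/2)T = ln(370/378) + (0.065 − 0.025 + 0.33²/2)·2 = -0.0214 + 0.1889 = 0.1675
d₁ = 0.1675 / 0.4667 = 0.3589 which rounds to 0.36
d₂ = d₁ − σ√T = 0.3589 − 0.4667 = -0.1078 which rounds to -0.11
e^(−qT) = e^(−0.025·2) = 0.9512;  e^(−rT) = e^(−0.065·2) = 0.8781
N(d₁) = N(0.36) = 0.6406;  N(d₂) = N(-0.11) = 0.4562
C = 370·0.9512·0.6406 − 378·0.8781·0.4562 = 225.4553 − 151.4227 = 74.0326

$74.03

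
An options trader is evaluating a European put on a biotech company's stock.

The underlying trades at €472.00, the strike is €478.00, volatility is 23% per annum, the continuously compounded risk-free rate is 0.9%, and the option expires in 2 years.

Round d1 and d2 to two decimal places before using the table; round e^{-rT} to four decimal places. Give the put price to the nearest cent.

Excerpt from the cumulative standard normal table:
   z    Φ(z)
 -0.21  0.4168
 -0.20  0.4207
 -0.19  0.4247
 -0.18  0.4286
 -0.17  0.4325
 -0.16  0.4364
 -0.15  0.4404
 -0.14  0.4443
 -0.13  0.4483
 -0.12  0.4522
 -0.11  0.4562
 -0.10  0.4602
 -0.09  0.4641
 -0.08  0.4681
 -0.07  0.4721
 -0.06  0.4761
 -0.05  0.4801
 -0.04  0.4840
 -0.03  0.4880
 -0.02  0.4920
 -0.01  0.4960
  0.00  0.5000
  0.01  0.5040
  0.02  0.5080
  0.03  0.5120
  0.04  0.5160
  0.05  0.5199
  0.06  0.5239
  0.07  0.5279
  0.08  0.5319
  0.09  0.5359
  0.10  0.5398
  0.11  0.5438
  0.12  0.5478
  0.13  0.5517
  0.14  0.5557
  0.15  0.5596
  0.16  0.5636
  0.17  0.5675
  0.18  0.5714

σ√T = 0.23·√2 = 0.3253
d₁ = [ln(472/478) + (0.009 + 0.23²/2)·2] / 0.3253 = [-0.0126 + 0.0709] / 0.3253 = 0.1791 ⇒ 0.18
d₂ = d₁ − σ√T = 0.1791 − 0.3253 = -0.1461 ⇒ -0.15
e^(−rT) = e^(−0.009·2) = 0.9822
P = 478·0.9822·N(0.15) − 472·N(-0.18) = 478·0.9822·0.5596 − 472·0.4286 = 262.7275 − 202.2992 = 60.4283

€60.43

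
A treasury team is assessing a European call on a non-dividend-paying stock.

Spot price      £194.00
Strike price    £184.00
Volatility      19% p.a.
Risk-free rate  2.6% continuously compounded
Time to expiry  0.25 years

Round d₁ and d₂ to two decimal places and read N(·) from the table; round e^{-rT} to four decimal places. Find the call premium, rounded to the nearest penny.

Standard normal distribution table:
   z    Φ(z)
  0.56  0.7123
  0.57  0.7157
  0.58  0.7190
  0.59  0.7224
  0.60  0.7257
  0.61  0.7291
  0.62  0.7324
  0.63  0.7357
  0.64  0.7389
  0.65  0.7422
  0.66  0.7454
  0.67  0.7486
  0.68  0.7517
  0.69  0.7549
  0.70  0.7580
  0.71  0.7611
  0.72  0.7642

£13.79

σ√T = 0.19 × 0.5000 = 0.0950
d₁ = [ln(194/184) + (0.026 + 0.19²/2)·0.25] / 0.0950 = [0.0529 + 0.0110] / 0.0950 = 0.6730 ⇒ 0.67
d₂ = d₁ − σ√T = 0.6730 − 0.0950 = 0.5780 ⇒ 0.58
e^(−rT) = e^(−0.026·0.25) = 0.9935
C = 194·N(0.67) − 184·0.9935·N(0.58) = 194·0.7486 − 184·0.9935·0.7190 = 145.2284 − 131.4361 = 13.7923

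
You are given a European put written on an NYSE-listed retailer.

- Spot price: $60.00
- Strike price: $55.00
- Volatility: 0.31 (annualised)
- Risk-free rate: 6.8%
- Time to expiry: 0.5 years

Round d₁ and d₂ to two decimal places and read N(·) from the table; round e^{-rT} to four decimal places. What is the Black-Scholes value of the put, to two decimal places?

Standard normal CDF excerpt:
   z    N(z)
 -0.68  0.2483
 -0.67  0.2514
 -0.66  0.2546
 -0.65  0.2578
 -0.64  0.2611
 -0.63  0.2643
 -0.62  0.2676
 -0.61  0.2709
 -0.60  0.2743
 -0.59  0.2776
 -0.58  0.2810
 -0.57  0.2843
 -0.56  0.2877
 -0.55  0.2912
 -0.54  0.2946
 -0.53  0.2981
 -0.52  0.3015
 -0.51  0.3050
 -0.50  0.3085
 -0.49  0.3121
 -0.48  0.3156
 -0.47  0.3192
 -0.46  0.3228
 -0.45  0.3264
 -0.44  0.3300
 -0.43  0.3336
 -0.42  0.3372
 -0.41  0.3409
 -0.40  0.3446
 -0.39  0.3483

$2.27

σ√T = 0.31 × 0.7071 = 0.2192
d₁ = [ln(60/55) + (0.068 + ½·0.31²)·0.5] / (σ√T) = (0.0870 + 0.0580) / 0.2192 = 0.6617 ⇒ 0.66
d₂ = 0.6617 − 0.2192 = 0.4424 ⇒ 0.44
e^(−rT) = e^(−0.068·0.5) = 0.9666
N(−d₂) = N(-0.44) = 0.3300;  N(−d₁) = N(-0.66) = 0.2546
P = 55·0.9666·0.3300 − 60·0.2546 = 17.5438 − 15.2760 = 2.2678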